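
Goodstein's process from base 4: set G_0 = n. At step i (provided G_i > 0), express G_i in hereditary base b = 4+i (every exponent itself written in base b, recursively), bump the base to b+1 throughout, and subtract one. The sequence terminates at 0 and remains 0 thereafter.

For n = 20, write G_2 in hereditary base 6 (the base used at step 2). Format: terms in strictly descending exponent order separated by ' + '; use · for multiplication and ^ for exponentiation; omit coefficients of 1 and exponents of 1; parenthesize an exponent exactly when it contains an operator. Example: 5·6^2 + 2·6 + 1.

20 —HB4→ 4^2 + 4 —bump→ 5^2 + 5 = 30 —(−1)→ 29
29 —HB5→ 5^2 + 4 —bump→ 6^2 + 4 = 40 —(−1)→ 39

6^2 + 3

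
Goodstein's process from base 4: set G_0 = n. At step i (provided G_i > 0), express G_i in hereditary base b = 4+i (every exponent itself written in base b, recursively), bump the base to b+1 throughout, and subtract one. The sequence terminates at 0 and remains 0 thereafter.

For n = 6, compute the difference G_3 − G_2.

[0] 6 ≡ 4 + 2 (base 4). Lift 5: 7. −1: 6.
[1] 6 ≡ 5 + 1 (base 5). Lift 6: 7. −1: 6.
[2] 6 ≡ 6 (base 6). Lift 7: 7. −1: 6.

0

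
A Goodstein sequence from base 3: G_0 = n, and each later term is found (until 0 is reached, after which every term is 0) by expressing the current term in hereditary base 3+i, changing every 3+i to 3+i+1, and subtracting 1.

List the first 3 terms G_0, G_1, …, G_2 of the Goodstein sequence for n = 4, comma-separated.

4, 4, 4

4 —HB3→ 3 + 1 —bump→ 4 + 1 = 5 —(−1)→ 4
4 —HB4→ 4 —bump→ 5 = 5 —(−1)→ 4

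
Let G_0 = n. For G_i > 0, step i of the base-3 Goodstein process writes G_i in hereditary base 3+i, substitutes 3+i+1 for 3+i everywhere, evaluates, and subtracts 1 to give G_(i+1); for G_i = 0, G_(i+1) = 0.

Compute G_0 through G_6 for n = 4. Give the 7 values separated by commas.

i=0: 4 = 3 + 1 (b=3); 3→4: 4 + 1 = 5; 5−1 = 4
i=1: 4 = 4 (b=4); 4→5: 5 = 5; 5−1 = 4
i=2: 4 = 4 (b=5); 5→6: 4 = 4; 4−1 = 3
i=3: 3 = 3 (b=6); 6→7: 3 = 3; 3−1 = 2
i=4: 2 = 2 (b=7); 7→8: 2 = 2; 2−1 = 1
i=5: 1 = 1 (b=8); 8→9: 1 = 1; 1−1 = 0

4, 4, 4, 3, 2, 1, 0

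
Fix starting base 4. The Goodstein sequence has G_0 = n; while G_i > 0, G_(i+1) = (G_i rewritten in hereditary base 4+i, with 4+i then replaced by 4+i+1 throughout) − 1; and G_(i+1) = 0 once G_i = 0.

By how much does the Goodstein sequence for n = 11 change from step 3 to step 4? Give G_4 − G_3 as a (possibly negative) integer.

[0] 11 ≡ 2·4 + 3 (base 4). Lift 5: 13. −1: 12.
[1] 12 ≡ 2·5 + 2 (base 5). Lift 6: 14. −1: 13.
[2] 13 ≡ 2·6 + 1 (base 6). Lift 7: 15. −1: 14.
[3] 14 ≡ 2·7 (base 7). Lift 8: 16. −1: 15.

1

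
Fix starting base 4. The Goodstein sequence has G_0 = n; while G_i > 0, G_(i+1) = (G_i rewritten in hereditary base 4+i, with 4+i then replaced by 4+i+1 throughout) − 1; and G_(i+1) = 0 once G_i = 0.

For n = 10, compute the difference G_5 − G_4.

0

G_0=10  [base 4] 2·4 + 2  →[4↦5]→  2·5 + 2 = 12  −1 ⇒ G_1=11
G_1=11  [base 5] 2·5 + 1  →[5↦6]→  2·6 + 1 = 13  −1 ⇒ G_2=12
G_2=12  [base 6] 2·6  →[6↦7]→  2·7 = 14  −1 ⇒ G_3=13
G_3=13  [base 7] 7 + 6  →[7↦8]→  8 + 6 = 14  −1 ⇒ G_4=13
G_4=13  [base 8] 8 + 5  →[8↦9]→  9 + 5 = 14  −1 ⇒ G_5=13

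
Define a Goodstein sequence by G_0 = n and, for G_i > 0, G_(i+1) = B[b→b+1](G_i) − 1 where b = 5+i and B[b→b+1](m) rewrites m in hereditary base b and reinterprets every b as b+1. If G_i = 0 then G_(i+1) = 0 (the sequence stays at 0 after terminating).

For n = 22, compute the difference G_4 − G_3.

2

22 —HB5→ 4·5 + 2 —bump→ 4·6 + 2 = 26 —(−1)→ 25
25 —HB6→ 4·6 + 1 —bump→ 4·7 + 1 = 29 —(−1)→ 28
28 —HB7→ 4·7 —bump→ 4·8 = 32 —(−1)→ 31
31 —HB8→ 3·8 + 7 —bump→ 3·9 + 7 = 34 —(−1)→ 33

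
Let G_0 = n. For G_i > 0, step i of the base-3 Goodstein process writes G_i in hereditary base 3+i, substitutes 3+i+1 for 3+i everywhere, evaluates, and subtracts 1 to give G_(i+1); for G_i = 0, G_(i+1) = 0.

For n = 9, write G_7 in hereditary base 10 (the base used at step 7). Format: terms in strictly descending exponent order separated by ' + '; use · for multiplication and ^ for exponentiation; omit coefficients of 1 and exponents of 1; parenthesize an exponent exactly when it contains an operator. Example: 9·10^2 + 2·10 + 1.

2·10 + 5

G_0=9  [base 3] 3^2  →[3↦4]→  4^2 = 16  −1 ⇒ G_1=15
G_1=15  [base 4] 3·4 + 3  →[4↦5]→  3·5 + 3 = 18  −1 ⇒ G_2=17
G_2=17  [base 5] 3·5 + 2  →[5↦6]→  3·6 + 2 = 20  −1 ⇒ G_3=19
G_3=19  [base 6] 3·6 + 1  →[6↦7]→  3·7 + 1 = 22  −1 ⇒ G_4=21
G_4=21  [base 7] 3·7  →[7↦8]→  3·8 = 24  −1 ⇒ G_5=23
G_5=23  [base 8] 2·8 + 7  →[8↦9]→  2·9 + 7 = 25  −1 ⇒ G_6=24
G_6=24  [base 9] 2·9 + 6  →[9↦10]→  2·10 + 6 = 26  −1 ⇒ G_7=25
G_7=25  [base 10] 2·10 + 5  →[10↦11]→  2·11 + 5 = 27  −1 ⇒ G_8=26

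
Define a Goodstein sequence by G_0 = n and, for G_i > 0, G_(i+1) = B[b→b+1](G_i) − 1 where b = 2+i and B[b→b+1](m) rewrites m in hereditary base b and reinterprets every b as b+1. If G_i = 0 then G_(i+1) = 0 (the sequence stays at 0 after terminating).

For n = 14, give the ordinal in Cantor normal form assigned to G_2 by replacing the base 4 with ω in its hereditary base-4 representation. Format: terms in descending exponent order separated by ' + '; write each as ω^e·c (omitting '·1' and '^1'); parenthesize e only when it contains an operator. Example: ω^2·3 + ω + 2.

base 2: 14 = 2^(2 + 1) + 2^2 + 2; at 3: 3^(3 + 1) + 3^3 + 3 = 111; next = 110
base 3: 110 = 3^(3 + 1) + 3^3 + 2; at 4: 4^(4 + 1) + 4^4 + 2 = 1282; next = 1281
base 4: 1281 = 4^(4 + 1) + 4^4 + 1; at 5: 5^(5 + 1) + 5^5 + 1 = 18751; next = 18750

ω^(ω + 1) + ω^ω + 1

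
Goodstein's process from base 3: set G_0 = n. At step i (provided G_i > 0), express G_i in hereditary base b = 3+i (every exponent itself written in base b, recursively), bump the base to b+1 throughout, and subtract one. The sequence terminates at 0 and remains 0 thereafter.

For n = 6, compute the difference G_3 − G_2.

G_0=6  [base 3] 2·3  →[3↦4]→  2·4 = 8  −1 ⇒ G_1=7
G_1=7  [base 4] 4 + 3  →[4↦5]→  5 + 3 = 8  −1 ⇒ G_2=7
G_2=7  [base 5] 5 + 2  →[5↦6]→  6 + 2 = 8  −1 ⇒ G_3=7

0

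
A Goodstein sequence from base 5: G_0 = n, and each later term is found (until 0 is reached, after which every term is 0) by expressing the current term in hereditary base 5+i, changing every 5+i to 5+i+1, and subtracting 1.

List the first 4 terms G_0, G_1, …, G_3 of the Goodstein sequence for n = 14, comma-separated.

14 —HB5→ 2·5 + 4 —bump→ 2·6 + 4 = 16 —(−1)→ 15
15 —HB6→ 2·6 + 3 —bump→ 2·7 + 3 = 17 —(−1)→ 16
16 —HB7→ 2·7 + 2 —bump→ 2·8 + 2 = 18 —(−1)→ 17

14, 15, 16, 17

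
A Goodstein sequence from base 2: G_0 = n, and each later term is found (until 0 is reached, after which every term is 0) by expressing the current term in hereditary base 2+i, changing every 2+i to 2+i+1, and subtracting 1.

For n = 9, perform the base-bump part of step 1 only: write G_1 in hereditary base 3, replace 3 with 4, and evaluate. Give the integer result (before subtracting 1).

base 2: 9 = 2^(2 + 1) + 1; at 3: 3^(3 + 1) + 1 = 82; next = 81
base 3: 81 = 3^(3 + 1); at 4: 4^(4 + 1) = 1024; next = 1023

1024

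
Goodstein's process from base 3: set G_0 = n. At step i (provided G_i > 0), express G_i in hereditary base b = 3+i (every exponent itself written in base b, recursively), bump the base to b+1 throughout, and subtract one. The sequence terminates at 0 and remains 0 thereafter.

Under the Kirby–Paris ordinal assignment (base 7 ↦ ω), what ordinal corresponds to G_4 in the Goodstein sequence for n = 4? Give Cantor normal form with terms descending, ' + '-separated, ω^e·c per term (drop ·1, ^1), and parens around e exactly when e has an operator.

4 —HB3→ 3 + 1 —bump→ 4 + 1 = 5 —(−1)→ 4
4 —HB4→ 4 —bump→ 5 = 5 —(−1)→ 4
4 —HB5→ 4 —bump→ 4 = 4 —(−1)→ 3
3 —HB6→ 3 —bump→ 3 = 3 —(−1)→ 2
2 —HB7→ 2 —bump→ 2 = 2 —(−1)→ 1

2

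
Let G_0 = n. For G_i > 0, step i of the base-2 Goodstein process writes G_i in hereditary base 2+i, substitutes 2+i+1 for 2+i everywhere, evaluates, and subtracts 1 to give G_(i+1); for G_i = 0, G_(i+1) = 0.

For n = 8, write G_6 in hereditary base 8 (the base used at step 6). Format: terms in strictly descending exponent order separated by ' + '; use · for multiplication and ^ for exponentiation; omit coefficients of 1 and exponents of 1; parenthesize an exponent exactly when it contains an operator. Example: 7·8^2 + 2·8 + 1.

base 2: 8 = 2^(2 + 1); at 3: 3^(3 + 1) = 81; next = 80
base 3: 80 = 2·3^3 + 2·3^2 + 2·3 + 2; at 4: 2·4^4 + 2·4^2 + 2·4 + 2 = 554; next = 553
base 4: 553 = 2·4^4 + 2·4^2 + 2·4 + 1; at 5: 2·5^5 + 2·5^2 + 2·5 + 1 = 6311; next = 6310
base 5: 6310 = 2·5^5 + 2·5^2 + 2·5; at 6: 2·6^6 + 2·6^2 + 2·6 = 93396; next = 93395
base 6: 93395 = 2·6^6 + 2·6^2 + 6 + 5; at 7: 2·7^7 + 2·7^2 + 7 + 5 = 1647196; next = 1647195
base 7: 1647195 = 2·7^7 + 2·7^2 + 7 + 4; at 8: 2·8^8 + 2·8^2 + 8 + 4 = 33554572; next = 33554571
base 8: 33554571 = 2·8^8 + 2·8^2 + 8 + 3; at 9: 2·9^9 + 2·9^2 + 9 + 3 = 774841152; next = 774841151

2·8^8 + 2·8^2 + 8 + 3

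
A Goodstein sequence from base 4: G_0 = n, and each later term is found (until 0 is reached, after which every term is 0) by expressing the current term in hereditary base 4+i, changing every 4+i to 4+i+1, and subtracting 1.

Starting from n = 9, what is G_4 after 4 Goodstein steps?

i=0: 9 = 2·4 + 1 (b=4); 4→5: 2·5 + 1 = 11; 11−1 = 10
i=1: 10 = 2·5 (b=5); 5→6: 2·6 = 12; 12−1 = 11
i=2: 11 = 6 + 5 (b=6); 6→7: 7 + 5 = 12; 12−1 = 11
i=3: 11 = 7 + 4 (b=7); 7→8: 8 + 4 = 12; 12−1 = 11
i=4: 11 = 8 + 3 (b=8); 8→9: 9 + 3 = 12; 12−1 = 11

11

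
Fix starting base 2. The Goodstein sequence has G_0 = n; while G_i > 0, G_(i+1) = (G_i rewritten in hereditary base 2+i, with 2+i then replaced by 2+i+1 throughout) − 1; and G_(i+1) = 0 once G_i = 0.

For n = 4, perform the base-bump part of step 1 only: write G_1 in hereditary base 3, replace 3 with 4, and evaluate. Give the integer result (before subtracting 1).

42

base 2: 4 = 2^2; at 3: 3^3 = 27; next = 26
base 3: 26 = 2·3^2 + 2·3 + 2; at 4: 2·4^2 + 2·4 + 2 = 42; next = 41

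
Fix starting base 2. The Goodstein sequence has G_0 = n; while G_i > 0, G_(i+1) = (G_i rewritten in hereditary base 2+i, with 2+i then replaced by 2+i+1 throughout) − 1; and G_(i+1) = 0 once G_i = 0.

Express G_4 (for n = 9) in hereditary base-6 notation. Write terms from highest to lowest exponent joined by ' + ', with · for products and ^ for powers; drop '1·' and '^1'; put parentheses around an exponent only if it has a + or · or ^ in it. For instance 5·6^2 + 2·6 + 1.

3·6^6 + 3·6^3 + 3·6^2 + 3·6 + 1

G_0=9  [base 2] 2^(2 + 1) + 1  →[2↦3]→  3^(3 + 1) + 1 = 82  −1 ⇒ G_1=81
G_1=81  [base 3] 3^(3 + 1)  →[3↦4]→  4^(4 + 1) = 1024  −1 ⇒ G_2=1023
G_2=1023  [base 4] 3·4^4 + 3·4^3 + 3·4^2 + 3·4 + 3  →[4↦5]→  3·5^5 + 3·5^3 + 3·5^2 + 3·5 + 3 = 9843  −1 ⇒ G_3=9842
G_3=9842  [base 5] 3·5^5 + 3·5^3 + 3·5^2 + 3·5 + 2  →[5↦6]→  3·6^6 + 3·6^3 + 3·6^2 + 3·6 + 2 = 140744  −1 ⇒ G_4=140743
G_4=140743  [base 6] 3·6^6 + 3·6^3 + 3·6^2 + 3·6 + 1  →[6↦7]→  3·7^7 + 3·7^3 + 3·7^2 + 3·7 + 1 = 2471827  −1 ⇒ G_5=2471826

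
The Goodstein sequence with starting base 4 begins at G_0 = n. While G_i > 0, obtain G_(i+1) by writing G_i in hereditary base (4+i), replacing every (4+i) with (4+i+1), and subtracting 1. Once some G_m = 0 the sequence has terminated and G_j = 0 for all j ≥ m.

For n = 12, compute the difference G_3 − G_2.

base 4: 12 = 3·4; at 5: 3·5 = 15; next = 14
base 5: 14 = 2·5 + 4; at 6: 2·6 + 4 = 16; next = 15
base 6: 15 = 2·6 + 3; at 7: 2·7 + 3 = 17; next = 16

1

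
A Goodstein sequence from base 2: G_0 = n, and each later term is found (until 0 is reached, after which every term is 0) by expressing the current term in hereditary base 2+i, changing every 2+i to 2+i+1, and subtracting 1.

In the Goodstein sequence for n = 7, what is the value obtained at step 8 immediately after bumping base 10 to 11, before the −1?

150051214

base 2: 7 = 2^2 + 2 + 1; at 3: 3^3 + 3 + 1 = 31; next = 30
base 3: 30 = 3^3 + 3; at 4: 4^4 + 4 = 260; next = 259
base 4: 259 = 4^4 + 3; at 5: 5^5 + 3 = 3128; next = 3127
base 5: 3127 = 5^5 + 2; at 6: 6^6 + 2 = 46658; next = 46657
base 6: 46657 = 6^6 + 1; at 7: 7^7 + 1 = 823544; next = 823543
base 7: 823543 = 7^7; at 8: 8^8 = 16777216; next = 16777215
base 8: 16777215 = 7·8^7 + 7·8^6 + 7·8^5 + 7·8^4 + 7·8^3 + 7·8^2 + 7·8 + 7; at 9: 7·9^7 + 7·9^6 + 7·9^5 + 7·9^4 + 7·9^3 + 7·9^2 + 7·9 + 7 = 37665880; next = 37665879
base 9: 37665879 = 7·9^7 + 7·9^6 + 7·9^5 + 7·9^4 + 7·9^3 + 7·9^2 + 7·9 + 6; at 10: 7·10^7 + 7·10^6 + 7·10^5 + 7·10^4 + 7·10^3 + 7·10^2 + 7·10 + 6 = 77777776; next = 77777775
base 10: 77777775 = 7·10^7 + 7·10^6 + 7·10^5 + 7·10^4 + 7·10^3 + 7·10^2 + 7·10 + 5; at 11: 7·11^7 + 7·11^6 + 7·11^5 + 7·11^4 + 7·11^3 + 7·11^2 + 7·11 + 5 = 150051214; next = 150051213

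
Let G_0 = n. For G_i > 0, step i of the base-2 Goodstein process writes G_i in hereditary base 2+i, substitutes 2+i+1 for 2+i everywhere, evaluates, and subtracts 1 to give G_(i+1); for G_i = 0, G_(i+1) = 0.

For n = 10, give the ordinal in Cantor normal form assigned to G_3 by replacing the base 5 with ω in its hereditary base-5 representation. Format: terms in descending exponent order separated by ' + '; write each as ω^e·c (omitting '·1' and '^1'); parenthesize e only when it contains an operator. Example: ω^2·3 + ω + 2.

ω^(ω + 1)

base 2: 10 = 2^(2 + 1) + 2; at 3: 3^(3 + 1) + 3 = 84; next = 83
base 3: 83 = 3^(3 + 1) + 2; at 4: 4^(4 + 1) + 2 = 1026; next = 1025
base 4: 1025 = 4^(4 + 1) + 1; at 5: 5^(5 + 1) + 1 = 15626; next = 15625
base 5: 15625 = 5^(5 + 1); at 6: 6^(6 + 1) = 279936; next = 279935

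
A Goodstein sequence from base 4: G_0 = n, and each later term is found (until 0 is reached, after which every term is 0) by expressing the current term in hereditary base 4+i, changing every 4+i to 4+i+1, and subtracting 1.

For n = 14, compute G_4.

(0) 14|_4 = 3·4 + 2 ↦ 3·5 + 2|_5 = 17 ⇒ 16
(1) 16|_5 = 3·5 + 1 ↦ 3·6 + 1|_6 = 19 ⇒ 18
(2) 18|_6 = 3·6 ↦ 3·7|_7 = 21 ⇒ 20
(3) 20|_7 = 2·7 + 6 ↦ 2·8 + 6|_8 = 22 ⇒ 21
(4) 21|_8 = 2·8 + 5 ↦ 2·9 + 5|_9 = 23 ⇒ 22

21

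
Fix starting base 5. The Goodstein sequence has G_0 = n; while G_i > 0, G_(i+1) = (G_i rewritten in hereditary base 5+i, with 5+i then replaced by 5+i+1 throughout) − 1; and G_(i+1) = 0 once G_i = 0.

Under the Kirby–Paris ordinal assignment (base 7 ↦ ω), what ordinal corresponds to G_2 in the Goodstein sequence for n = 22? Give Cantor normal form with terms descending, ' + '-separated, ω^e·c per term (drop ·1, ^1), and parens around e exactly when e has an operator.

ω·4

[0] 22 ≡ 4·5 + 2 (base 5). Lift 6: 26. −1: 25.
[1] 25 ≡ 4·6 + 1 (base 6). Lift 7: 29. −1: 28.
[2] 28 ≡ 4·7 (base 7). Lift 8: 32. −1: 31.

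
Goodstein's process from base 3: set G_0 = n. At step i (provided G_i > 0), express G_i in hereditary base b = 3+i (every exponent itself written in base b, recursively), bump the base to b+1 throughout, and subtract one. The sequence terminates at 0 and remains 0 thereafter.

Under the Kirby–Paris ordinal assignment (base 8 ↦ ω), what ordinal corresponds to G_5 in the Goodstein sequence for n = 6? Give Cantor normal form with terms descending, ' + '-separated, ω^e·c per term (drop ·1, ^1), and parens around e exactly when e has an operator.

7

(0) 6|_3 = 2·3 ↦ 2·4|_4 = 8 ⇒ 7
(1) 7|_4 = 4 + 3 ↦ 5 + 3|_5 = 8 ⇒ 7
(2) 7|_5 = 5 + 2 ↦ 6 + 2|_6 = 8 ⇒ 7
(3) 7|_6 = 6 + 1 ↦ 7 + 1|_7 = 8 ⇒ 7
(4) 7|_7 = 7 ↦ 8|_8 = 8 ⇒ 7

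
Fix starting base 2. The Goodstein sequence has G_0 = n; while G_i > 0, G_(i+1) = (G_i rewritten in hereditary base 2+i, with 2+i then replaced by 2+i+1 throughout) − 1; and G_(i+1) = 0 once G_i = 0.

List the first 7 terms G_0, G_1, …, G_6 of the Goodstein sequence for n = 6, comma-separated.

6, 29, 257, 3125, 46655, 98039, 187243

G_0=6  [base 2] 2^2 + 2  →[2↦3]→  3^3 + 3 = 30  −1 ⇒ G_1=29
G_1=29  [base 3] 3^3 + 2  →[3↦4]→  4^4 + 2 = 258  −1 ⇒ G_2=257
G_2=257  [base 4] 4^4 + 1  →[4↦5]→  5^5 + 1 = 3126  −1 ⇒ G_3=3125
G_3=3125  [base 5] 5^5  →[5↦6]→  6^6 = 46656  −1 ⇒ G_4=46655
G_4=46655  [base 6] 5·6^5 + 5·6^4 + 5·6^3 + 5·6^2 + 5·6 + 5  →[6↦7]→  5·7^5 + 5·7^4 + 5·7^3 + 5·7^2 + 5·7 + 5 = 98040  −1 ⇒ G_5=98039
G_5=98039  [base 7] 5·7^5 + 5·7^4 + 5·7^3 + 5·7^2 + 5·7 + 4  →[7↦8]→  5·8^5 + 5·8^4 + 5·8^3 + 5·8^2 + 5·8 + 4 = 187244  −1 ⇒ G_6=187243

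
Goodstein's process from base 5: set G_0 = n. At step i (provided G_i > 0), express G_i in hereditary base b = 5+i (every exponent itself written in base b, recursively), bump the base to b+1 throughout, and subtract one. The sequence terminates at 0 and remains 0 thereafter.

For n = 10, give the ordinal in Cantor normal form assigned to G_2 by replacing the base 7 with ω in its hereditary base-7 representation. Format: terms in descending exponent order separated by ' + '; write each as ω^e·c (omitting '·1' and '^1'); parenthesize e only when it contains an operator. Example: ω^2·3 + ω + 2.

10 —HB5→ 2·5 —bump→ 2·6 = 12 —(−1)→ 11
11 —HB6→ 6 + 5 —bump→ 7 + 5 = 12 —(−1)→ 11
11 —HB7→ 7 + 4 —bump→ 8 + 4 = 12 —(−1)→ 11

ω + 4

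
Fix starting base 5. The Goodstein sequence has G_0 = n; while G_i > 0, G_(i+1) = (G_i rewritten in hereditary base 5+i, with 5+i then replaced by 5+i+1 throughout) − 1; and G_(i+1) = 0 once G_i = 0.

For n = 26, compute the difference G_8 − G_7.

5

(0) 26|_5 = 5^2 + 1 ↦ 6^2 + 1|_6 = 37 ⇒ 36
(1) 36|_6 = 6^2 ↦ 7^2|_7 = 49 ⇒ 48
(2) 48|_7 = 6·7 + 6 ↦ 6·8 + 6|_8 = 54 ⇒ 53
(3) 53|_8 = 6·8 + 5 ↦ 6·9 + 5|_9 = 59 ⇒ 58
(4) 58|_9 = 6·9 + 4 ↦ 6·10 + 4|_10 = 64 ⇒ 63
(5) 63|_10 = 6·10 + 3 ↦ 6·11 + 3|_11 = 69 ⇒ 68
(6) 68|_11 = 6·11 + 2 ↦ 6·12 + 2|_12 = 74 ⇒ 73
(7) 73|_12 = 6·12 + 1 ↦ 6·13 + 1|_13 = 79 ⇒ 78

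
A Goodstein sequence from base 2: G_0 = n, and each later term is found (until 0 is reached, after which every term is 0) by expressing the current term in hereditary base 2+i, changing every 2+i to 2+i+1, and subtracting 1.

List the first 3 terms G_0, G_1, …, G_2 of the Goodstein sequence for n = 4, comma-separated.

4, 26, 41

(0) 4|_2 = 2^2 ↦ 3^3|_3 = 27 ⇒ 26
(1) 26|_3 = 2·3^2 + 2·3 + 2 ↦ 2·4^2 + 2·4 + 2|_4 = 42 ⇒ 41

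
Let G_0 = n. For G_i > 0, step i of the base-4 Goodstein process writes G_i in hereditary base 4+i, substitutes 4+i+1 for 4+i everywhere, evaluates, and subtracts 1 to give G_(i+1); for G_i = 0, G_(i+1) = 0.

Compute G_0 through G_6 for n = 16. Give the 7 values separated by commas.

16, 24, 27, 30, 33, 36, 39

16 —HB4→ 4^2 —bump→ 5^2 = 25 —(−1)→ 24
24 —HB5→ 4·5 + 4 —bump→ 4·6 + 4 = 28 —(−1)→ 27
27 —HB6→ 4·6 + 3 —bump→ 4·7 + 3 = 31 —(−1)→ 30
30 —HB7→ 4·7 + 2 —bump→ 4·8 + 2 = 34 —(−1)→ 33
33 —HB8→ 4·8 + 1 —bump→ 4·9 + 1 = 37 —(−1)→ 36
36 —HB9→ 4·9 —bump→ 4·10 = 40 —(−1)→ 39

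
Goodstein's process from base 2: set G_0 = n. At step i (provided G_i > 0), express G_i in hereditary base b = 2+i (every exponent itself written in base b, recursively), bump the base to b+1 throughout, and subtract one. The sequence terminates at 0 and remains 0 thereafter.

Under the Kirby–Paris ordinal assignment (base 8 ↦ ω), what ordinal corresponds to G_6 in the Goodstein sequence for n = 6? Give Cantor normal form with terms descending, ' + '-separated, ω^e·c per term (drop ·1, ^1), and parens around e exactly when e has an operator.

(0) 6|_2 = 2^2 + 2 ↦ 3^3 + 3|_3 = 30 ⇒ 29
(1) 29|_3 = 3^3 + 2 ↦ 4^4 + 2|_4 = 258 ⇒ 257
(2) 257|_4 = 4^4 + 1 ↦ 5^5 + 1|_5 = 3126 ⇒ 3125
(3) 3125|_5 = 5^5 ↦ 6^6|_6 = 46656 ⇒ 46655
(4) 46655|_6 = 5·6^5 + 5·6^4 + 5·6^3 + 5·6^2 + 5·6 + 5 ↦ 5·7^5 + 5·7^4 + 5·7^3 + 5·7^2 + 5·7 + 5|_7 = 98040 ⇒ 98039
(5) 98039|_7 = 5·7^5 + 5·7^4 + 5·7^3 + 5·7^2 + 5·7 + 4 ↦ 5·8^5 + 5·8^4 + 5·8^3 + 5·8^2 + 5·8 + 4|_8 = 187244 ⇒ 187243
(6) 187243|_8 = 5·8^5 + 5·8^4 + 5·8^3 + 5·8^2 + 5·8 + 3 ↦ 5·9^5 + 5·9^4 + 5·9^3 + 5·9^2 + 5·9 + 3|_9 = 332148 ⇒ 332147

ω^5·5 + ω^4·5 + ω^3·5 + ω^2·5 + ω·5 + 3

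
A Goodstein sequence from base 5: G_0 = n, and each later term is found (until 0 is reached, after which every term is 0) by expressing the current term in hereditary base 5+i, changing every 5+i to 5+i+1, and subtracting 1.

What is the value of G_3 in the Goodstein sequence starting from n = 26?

53

base 5: 26 = 5^2 + 1; at 6: 6^2 + 1 = 37; next = 36
base 6: 36 = 6^2; at 7: 7^2 = 49; next = 48
base 7: 48 = 6·7 + 6; at 8: 6·8 + 6 = 54; next = 53
base 8: 53 = 6·8 + 5; at 9: 6·9 + 5 = 59; next = 58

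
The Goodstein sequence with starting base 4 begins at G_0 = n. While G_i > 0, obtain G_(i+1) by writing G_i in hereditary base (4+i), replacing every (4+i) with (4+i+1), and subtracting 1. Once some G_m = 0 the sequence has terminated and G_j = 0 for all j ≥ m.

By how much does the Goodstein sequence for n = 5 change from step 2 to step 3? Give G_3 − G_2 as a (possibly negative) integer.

-1

G_0 = 5. HB_4(5) = 4 + 1. Bump = 6. G_1 = 5.
G_1 = 5. HB_5(5) = 5. Bump = 6. G_2 = 5.
G_2 = 5. HB_6(5) = 5. Bump = 5. G_3 = 4.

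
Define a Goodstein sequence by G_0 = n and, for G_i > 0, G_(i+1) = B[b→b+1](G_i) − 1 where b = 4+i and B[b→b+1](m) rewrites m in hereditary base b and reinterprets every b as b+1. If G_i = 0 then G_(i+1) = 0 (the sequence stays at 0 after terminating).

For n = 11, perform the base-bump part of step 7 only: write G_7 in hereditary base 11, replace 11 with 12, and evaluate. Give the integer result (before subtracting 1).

11 —HB4→ 2·4 + 3 —bump→ 2·5 + 3 = 13 —(−1)→ 12
12 —HB5→ 2·5 + 2 —bump→ 2·6 + 2 = 14 —(−1)→ 13
13 —HB6→ 2·6 + 1 —bump→ 2·7 + 1 = 15 —(−1)→ 14
14 —HB7→ 2·7 —bump→ 2·8 = 16 —(−1)→ 15
15 —HB8→ 8 + 7 —bump→ 9 + 7 = 16 —(−1)→ 15
15 —HB9→ 9 + 6 —bump→ 10 + 6 = 16 —(−1)→ 15
15 —HB10→ 10 + 5 —bump→ 11 + 5 = 16 —(−1)→ 15
15 —HB11→ 11 + 4 —bump→ 12 + 4 = 16 —(−1)→ 15

16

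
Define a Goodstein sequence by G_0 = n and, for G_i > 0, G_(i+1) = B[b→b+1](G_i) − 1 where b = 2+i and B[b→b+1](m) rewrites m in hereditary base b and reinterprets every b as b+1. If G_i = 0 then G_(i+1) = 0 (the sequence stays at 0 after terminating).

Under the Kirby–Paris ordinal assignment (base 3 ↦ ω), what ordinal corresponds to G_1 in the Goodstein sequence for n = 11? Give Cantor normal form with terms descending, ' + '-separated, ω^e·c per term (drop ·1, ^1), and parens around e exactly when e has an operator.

ω^(ω + 1) + ω

(0) 11|_2 = 2^(2 + 1) + 2 + 1 ↦ 3^(3 + 1) + 3 + 1|_3 = 85 ⇒ 84
(1) 84|_3 = 3^(3 + 1) + 3 ↦ 4^(4 + 1) + 4|_4 = 1028 ⇒ 1027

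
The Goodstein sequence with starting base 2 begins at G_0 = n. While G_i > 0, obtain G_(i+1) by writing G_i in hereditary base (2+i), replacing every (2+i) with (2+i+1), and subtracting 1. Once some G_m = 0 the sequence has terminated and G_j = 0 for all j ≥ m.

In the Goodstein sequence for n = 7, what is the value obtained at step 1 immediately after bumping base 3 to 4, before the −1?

G_0=7  [base 2] 2^2 + 2 + 1  →[2↦3]→  3^3 + 3 + 1 = 31  −1 ⇒ G_1=30
G_1=30  [base 3] 3^3 + 3  →[3↦4]→  4^4 + 4 = 260  −1 ⇒ G_2=259

260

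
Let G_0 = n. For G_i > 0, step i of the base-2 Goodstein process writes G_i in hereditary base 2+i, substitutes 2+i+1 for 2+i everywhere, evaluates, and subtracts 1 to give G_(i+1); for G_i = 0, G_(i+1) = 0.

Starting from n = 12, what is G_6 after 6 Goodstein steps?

134217867

G_0 = 12. HB_2(12) = 2^(2 + 1) + 2^2. Bump = 108. G_1 = 107.
G_1 = 107. HB_3(107) = 3^(3 + 1) + 2·3^2 + 2·3 + 2. Bump = 1066. G_2 = 1065.
G_2 = 1065. HB_4(1065) = 4^(4 + 1) + 2·4^2 + 2·4 + 1. Bump = 15686. G_3 = 15685.
G_3 = 15685. HB_5(15685) = 5^(5 + 1) + 2·5^2 + 2·5. Bump = 280020. G_4 = 280019.
G_4 = 280019. HB_6(280019) = 6^(6 + 1) + 2·6^2 + 6 + 5. Bump = 5764911. G_5 = 5764910.
G_5 = 5764910. HB_7(5764910) = 7^(7 + 1) + 2·7^2 + 7 + 4. Bump = 134217868. G_6 = 134217867.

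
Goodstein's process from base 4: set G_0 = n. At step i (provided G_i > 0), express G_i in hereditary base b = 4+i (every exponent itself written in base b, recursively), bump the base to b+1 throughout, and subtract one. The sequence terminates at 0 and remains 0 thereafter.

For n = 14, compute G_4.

(0) 14|_4 = 3·4 + 2 ↦ 3·5 + 2|_5 = 17 ⇒ 16
(1) 16|_5 = 3·5 + 1 ↦ 3·6 + 1|_6 = 19 ⇒ 18
(2) 18|_6 = 3·6 ↦ 3·7|_7 = 21 ⇒ 20
(3) 20|_7 = 2·7 + 6 ↦ 2·8 + 6|_8 = 22 ⇒ 21
(4) 21|_8 = 2·8 + 5 ↦ 2·9 + 5|_9 = 23 ⇒ 22

21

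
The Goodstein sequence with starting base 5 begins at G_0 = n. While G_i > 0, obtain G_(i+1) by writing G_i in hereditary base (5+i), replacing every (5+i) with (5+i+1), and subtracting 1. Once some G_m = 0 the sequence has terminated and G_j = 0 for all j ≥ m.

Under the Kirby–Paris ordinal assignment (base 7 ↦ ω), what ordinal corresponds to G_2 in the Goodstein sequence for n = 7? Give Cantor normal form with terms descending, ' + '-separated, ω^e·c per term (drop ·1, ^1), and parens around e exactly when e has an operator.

ω

(0) 7|_5 = 5 + 2 ↦ 6 + 2|_6 = 8 ⇒ 7
(1) 7|_6 = 6 + 1 ↦ 7 + 1|_7 = 8 ⇒ 7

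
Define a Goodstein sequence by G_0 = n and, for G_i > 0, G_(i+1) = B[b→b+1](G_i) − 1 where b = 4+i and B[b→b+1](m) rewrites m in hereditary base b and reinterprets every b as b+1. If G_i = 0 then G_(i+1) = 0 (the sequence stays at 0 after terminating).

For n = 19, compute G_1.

(0) 19|_4 = 4^2 + 3 ↦ 5^2 + 3|_5 = 28 ⇒ 27
(1) 27|_5 = 5^2 + 2 ↦ 6^2 + 2|_6 = 38 ⇒ 37

27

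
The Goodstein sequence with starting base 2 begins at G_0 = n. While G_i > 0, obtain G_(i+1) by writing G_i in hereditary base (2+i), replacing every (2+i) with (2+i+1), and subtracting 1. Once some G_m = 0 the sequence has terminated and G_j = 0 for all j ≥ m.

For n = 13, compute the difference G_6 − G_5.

128453481

step 0: 13 = 2^(2 + 1) + 2^2 + 1; sub 3 for 2: 3^(3 + 1) + 3^3 + 1; = 109; G_1 = 109−1 = 108
step 1: 108 = 3^(3 + 1) + 3^3; sub 4 for 3: 4^(4 + 1) + 4^4; = 1280; G_2 = 1280−1 = 1279
step 2: 1279 = 4^(4 + 1) + 3·4^3 + 3·4^2 + 3·4 + 3; sub 5 for 4: 5^(5 + 1) + 3·5^3 + 3·5^2 + 3·5 + 3; = 16093; G_3 = 16093−1 = 16092
step 3: 16092 = 5^(5 + 1) + 3·5^3 + 3·5^2 + 3·5 + 2; sub 6 for 5: 6^(6 + 1) + 3·6^3 + 3·6^2 + 3·6 + 2; = 280712; G_4 = 280712−1 = 280711
step 4: 280711 = 6^(6 + 1) + 3·6^3 + 3·6^2 + 3·6 + 1; sub 7 for 6: 7^(7 + 1) + 3·7^3 + 3·7^2 + 3·7 + 1; = 5765999; G_5 = 5765999−1 = 5765998
step 5: 5765998 = 7^(7 + 1) + 3·7^3 + 3·7^2 + 3·7; sub 8 for 7: 8^(8 + 1) + 3·8^3 + 3·8^2 + 3·8; = 134219480; G_6 = 134219480−1 = 134219479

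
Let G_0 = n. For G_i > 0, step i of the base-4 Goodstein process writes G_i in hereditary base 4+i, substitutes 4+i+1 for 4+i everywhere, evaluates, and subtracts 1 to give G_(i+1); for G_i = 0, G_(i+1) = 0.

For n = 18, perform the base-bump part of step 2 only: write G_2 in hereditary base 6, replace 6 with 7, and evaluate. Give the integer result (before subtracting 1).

49

18 —HB4→ 4^2 + 2 —bump→ 5^2 + 2 = 27 —(−1)→ 26
26 —HB5→ 5^2 + 1 —bump→ 6^2 + 1 = 37 —(−1)→ 36
36 —HB6→ 6^2 —bump→ 7^2 = 49 —(−1)→ 48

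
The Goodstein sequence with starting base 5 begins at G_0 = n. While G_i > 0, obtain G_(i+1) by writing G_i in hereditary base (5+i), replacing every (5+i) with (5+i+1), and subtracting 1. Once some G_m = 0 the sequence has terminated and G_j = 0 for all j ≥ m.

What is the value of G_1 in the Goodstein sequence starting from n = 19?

base 5: 19 = 3·5 + 4; at 6: 3·6 + 4 = 22; next = 21
base 6: 21 = 3·6 + 3; at 7: 3·7 + 3 = 24; next = 23

21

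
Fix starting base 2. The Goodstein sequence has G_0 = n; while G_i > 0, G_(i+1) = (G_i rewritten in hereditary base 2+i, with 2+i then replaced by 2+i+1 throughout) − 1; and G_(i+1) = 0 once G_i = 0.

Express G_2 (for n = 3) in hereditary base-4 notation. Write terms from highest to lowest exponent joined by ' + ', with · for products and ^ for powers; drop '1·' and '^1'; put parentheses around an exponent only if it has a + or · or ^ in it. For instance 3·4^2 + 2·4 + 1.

3

G_0=3  [base 2] 2 + 1  →[2↦3]→  3 + 1 = 4  −1 ⇒ G_1=3
G_1=3  [base 3] 3  →[3↦4]→  4 = 4  −1 ⇒ G_2=3
G_2=3  [base 4] 3  →[4↦5]→  3 = 3  −1 ⇒ G_3=2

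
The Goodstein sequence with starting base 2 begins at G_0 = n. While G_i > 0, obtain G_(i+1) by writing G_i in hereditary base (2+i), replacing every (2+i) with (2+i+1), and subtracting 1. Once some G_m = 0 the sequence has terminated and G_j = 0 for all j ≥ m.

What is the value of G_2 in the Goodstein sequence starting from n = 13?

G_0=13  [base 2] 2^(2 + 1) + 2^2 + 1  →[2↦3]→  3^(3 + 1) + 3^3 + 1 = 109  −1 ⇒ G_1=108
G_1=108  [base 3] 3^(3 + 1) + 3^3  →[3↦4]→  4^(4 + 1) + 4^4 = 1280  −1 ⇒ G_2=1279
G_2=1279  [base 4] 4^(4 + 1) + 3·4^3 + 3·4^2 + 3·4 + 3  →[4↦5]→  5^(5 + 1) + 3·5^3 + 3·5^2 + 3·5 + 3 = 16093  −1 ⇒ G_3=16092

1279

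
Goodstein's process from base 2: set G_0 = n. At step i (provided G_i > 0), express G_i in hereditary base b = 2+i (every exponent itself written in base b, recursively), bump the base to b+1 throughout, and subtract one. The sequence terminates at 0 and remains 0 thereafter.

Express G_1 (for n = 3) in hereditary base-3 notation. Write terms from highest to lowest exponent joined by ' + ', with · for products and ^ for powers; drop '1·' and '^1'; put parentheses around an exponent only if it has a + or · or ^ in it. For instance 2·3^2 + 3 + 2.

3

base 2: 3 = 2 + 1; at 3: 3 + 1 = 4; next = 3
base 3: 3 = 3; at 4: 4 = 4; next = 3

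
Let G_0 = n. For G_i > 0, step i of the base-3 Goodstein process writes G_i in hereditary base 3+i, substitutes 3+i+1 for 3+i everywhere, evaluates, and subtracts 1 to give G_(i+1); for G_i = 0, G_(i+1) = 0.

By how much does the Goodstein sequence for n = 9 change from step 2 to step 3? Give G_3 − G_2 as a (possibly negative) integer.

2

base 3: 9 = 3^2; at 4: 4^2 = 16; next = 15
base 4: 15 = 3·4 + 3; at 5: 3·5 + 3 = 18; next = 17
base 5: 17 = 3·5 + 2; at 6: 3·6 + 2 = 20; next = 19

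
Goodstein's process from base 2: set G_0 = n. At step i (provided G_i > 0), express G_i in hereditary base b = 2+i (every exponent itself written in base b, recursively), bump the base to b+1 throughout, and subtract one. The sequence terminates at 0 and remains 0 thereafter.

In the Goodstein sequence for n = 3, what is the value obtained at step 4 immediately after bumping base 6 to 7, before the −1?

G_0=3  [base 2] 2 + 1  →[2↦3]→  3 + 1 = 4  −1 ⇒ G_1=3
G_1=3  [base 3] 3  →[3↦4]→  4 = 4  −1 ⇒ G_2=3
G_2=3  [base 4] 3  →[4↦5]→  3 = 3  −1 ⇒ G_3=2
G_3=2  [base 5] 2  →[5↦6]→  2 = 2  −1 ⇒ G_4=1
G_4=1  [base 6] 1  →[6↦7]→  1 = 1  −1 ⇒ G_5=0

1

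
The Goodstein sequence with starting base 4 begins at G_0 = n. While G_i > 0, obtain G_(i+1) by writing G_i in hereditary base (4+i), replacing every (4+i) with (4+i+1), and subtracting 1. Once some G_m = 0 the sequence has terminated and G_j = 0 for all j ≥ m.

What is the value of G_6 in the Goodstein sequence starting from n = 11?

[0] 11 ≡ 2·4 + 3 (base 4). Lift 5: 13. −1: 12.
[1] 12 ≡ 2·5 + 2 (base 5). Lift 6: 14. −1: 13.
[2] 13 ≡ 2·6 + 1 (base 6). Lift 7: 15. −1: 14.
[3] 14 ≡ 2·7 (base 7). Lift 8: 16. −1: 15.
[4] 15 ≡ 8 + 7 (base 8). Lift 9: 16. −1: 15.
[5] 15 ≡ 9 + 6 (base 9). Lift 10: 16. −1: 15.
[6] 15 ≡ 10 + 5 (base 10). Lift 11: 16. −1: 15.

15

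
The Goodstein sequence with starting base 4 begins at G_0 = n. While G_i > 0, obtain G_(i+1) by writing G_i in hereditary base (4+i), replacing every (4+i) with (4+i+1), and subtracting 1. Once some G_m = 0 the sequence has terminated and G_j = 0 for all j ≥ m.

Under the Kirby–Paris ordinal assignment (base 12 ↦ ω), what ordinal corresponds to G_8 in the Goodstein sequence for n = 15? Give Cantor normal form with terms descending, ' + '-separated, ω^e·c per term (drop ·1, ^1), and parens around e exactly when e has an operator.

(0) 15|_4 = 3·4 + 3 ↦ 3·5 + 3|_5 = 18 ⇒ 17
(1) 17|_5 = 3·5 + 2 ↦ 3·6 + 2|_6 = 20 ⇒ 19
(2) 19|_6 = 3·6 + 1 ↦ 3·7 + 1|_7 = 22 ⇒ 21
(3) 21|_7 = 3·7 ↦ 3·8|_8 = 24 ⇒ 23
(4) 23|_8 = 2·8 + 7 ↦ 2·9 + 7|_9 = 25 ⇒ 24
(5) 24|_9 = 2·9 + 6 ↦ 2·10 + 6|_10 = 26 ⇒ 25
(6) 25|_10 = 2·10 + 5 ↦ 2·11 + 5|_11 = 27 ⇒ 26
(7) 26|_11 = 2·11 + 4 ↦ 2·12 + 4|_12 = 28 ⇒ 27

ω·2 + 3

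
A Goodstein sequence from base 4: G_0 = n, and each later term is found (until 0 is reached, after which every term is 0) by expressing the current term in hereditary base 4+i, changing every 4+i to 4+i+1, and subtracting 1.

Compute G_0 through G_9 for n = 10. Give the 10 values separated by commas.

10, 11, 12, 13, 13, 13, 13, 13, 13, 13

10 —HB4→ 2·4 + 2 —bump→ 2·5 + 2 = 12 —(−1)→ 11
11 —HB5→ 2·5 + 1 —bump→ 2·6 + 1 = 13 —(−1)→ 12
12 —HB6→ 2·6 —bump→ 2·7 = 14 —(−1)→ 13
13 —HB7→ 7 + 6 —bump→ 8 + 6 = 14 —(−1)→ 13
13 —HB8→ 8 + 5 —bump→ 9 + 5 = 14 —(−1)→ 13
13 —HB9→ 9 + 4 —bump→ 10 + 4 = 14 —(−1)→ 13
13 —HB10→ 10 + 3 —bump→ 11 + 3 = 14 —(−1)→ 13
13 —HB11→ 11 + 2 —bump→ 12 + 2 = 14 —(−1)→ 13
13 —HB12→ 12 + 1 —bump→ 13 + 1 = 14 —(−1)→ 13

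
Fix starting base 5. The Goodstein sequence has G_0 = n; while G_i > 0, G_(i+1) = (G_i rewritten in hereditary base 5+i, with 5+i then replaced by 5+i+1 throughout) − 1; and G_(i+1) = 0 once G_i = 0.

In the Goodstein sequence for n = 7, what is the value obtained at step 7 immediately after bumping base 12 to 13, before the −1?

step 0: 7 = 5 + 2; sub 6 for 5: 6 + 2; = 8; G_1 = 8−1 = 7
step 1: 7 = 6 + 1; sub 7 for 6: 7 + 1; = 8; G_2 = 8−1 = 7
step 2: 7 = 7; sub 8 for 7: 8; = 8; G_3 = 8−1 = 7
step 3: 7 = 7; sub 9 for 8: 7; = 7; G_4 = 7−1 = 6
step 4: 6 = 6; sub 10 for 9: 6; = 6; G_5 = 6−1 = 5
step 5: 5 = 5; sub 11 for 10: 5; = 5; G_6 = 5−1 = 4
step 6: 4 = 4; sub 12 for 11: 4; = 4; G_7 = 4−1 = 3
step 7: 3 = 3; sub 13 for 12: 3; = 3; G_8 = 3−1 = 2

3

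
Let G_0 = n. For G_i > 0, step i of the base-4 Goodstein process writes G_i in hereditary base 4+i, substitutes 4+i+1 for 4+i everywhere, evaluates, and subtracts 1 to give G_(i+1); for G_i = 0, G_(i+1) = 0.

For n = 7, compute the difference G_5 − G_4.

G_0=7  [base 4] 4 + 3  →[4↦5]→  5 + 3 = 8  −1 ⇒ G_1=7
G_1=7  [base 5] 5 + 2  →[5↦6]→  6 + 2 = 8  −1 ⇒ G_2=7
G_2=7  [base 6] 6 + 1  →[6↦7]→  7 + 1 = 8  −1 ⇒ G_3=7
G_3=7  [base 7] 7  →[7↦8]→  8 = 8  −1 ⇒ G_4=7
G_4=7  [base 8] 7  →[8↦9]→  7 = 7  −1 ⇒ G_5=6

-1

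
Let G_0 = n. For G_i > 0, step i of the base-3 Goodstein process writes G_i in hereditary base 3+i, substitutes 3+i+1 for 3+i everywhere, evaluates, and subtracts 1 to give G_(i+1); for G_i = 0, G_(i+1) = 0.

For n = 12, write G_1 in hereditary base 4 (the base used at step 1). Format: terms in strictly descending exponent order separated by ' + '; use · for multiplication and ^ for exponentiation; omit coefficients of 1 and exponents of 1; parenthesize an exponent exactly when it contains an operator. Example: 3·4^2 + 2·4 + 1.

4^2 + 3

G_0=12  [base 3] 3^2 + 3  →[3↦4]→  4^2 + 4 = 20  −1 ⇒ G_1=19
G_1=19  [base 4] 4^2 + 3  →[4↦5]→  5^2 + 3 = 28  −1 ⇒ G_2=27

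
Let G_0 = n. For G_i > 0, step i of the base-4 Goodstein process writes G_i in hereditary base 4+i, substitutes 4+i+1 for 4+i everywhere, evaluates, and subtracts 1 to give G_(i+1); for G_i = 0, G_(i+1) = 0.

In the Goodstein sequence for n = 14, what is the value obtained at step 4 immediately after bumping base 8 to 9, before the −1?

(0) 14|_4 = 3·4 + 2 ↦ 3·5 + 2|_5 = 17 ⇒ 16
(1) 16|_5 = 3·5 + 1 ↦ 3·6 + 1|_6 = 19 ⇒ 18
(2) 18|_6 = 3·6 ↦ 3·7|_7 = 21 ⇒ 20
(3) 20|_7 = 2·7 + 6 ↦ 2·8 + 6|_8 = 22 ⇒ 21
(4) 21|_8 = 2·8 + 5 ↦ 2·9 + 5|_9 = 23 ⇒ 22

23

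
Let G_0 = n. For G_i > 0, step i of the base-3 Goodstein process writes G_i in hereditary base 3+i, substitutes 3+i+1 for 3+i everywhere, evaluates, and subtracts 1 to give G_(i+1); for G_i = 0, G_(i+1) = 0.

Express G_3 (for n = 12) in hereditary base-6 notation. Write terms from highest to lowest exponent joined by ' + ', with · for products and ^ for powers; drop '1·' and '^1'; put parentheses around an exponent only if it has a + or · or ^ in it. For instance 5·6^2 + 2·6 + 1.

6^2 + 1

(0) 12|_3 = 3^2 + 3 ↦ 4^2 + 4|_4 = 20 ⇒ 19
(1) 19|_4 = 4^2 + 3 ↦ 5^2 + 3|_5 = 28 ⇒ 27
(2) 27|_5 = 5^2 + 2 ↦ 6^2 + 2|_6 = 38 ⇒ 37
(3) 37|_6 = 6^2 + 1 ↦ 7^2 + 1|_7 = 50 ⇒ 49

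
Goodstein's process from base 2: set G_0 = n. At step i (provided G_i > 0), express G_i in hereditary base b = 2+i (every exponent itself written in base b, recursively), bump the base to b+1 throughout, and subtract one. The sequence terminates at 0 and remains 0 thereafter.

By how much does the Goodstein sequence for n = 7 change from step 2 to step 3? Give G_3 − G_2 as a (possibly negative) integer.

base 2: 7 = 2^2 + 2 + 1; at 3: 3^3 + 3 + 1 = 31; next = 30
base 3: 30 = 3^3 + 3; at 4: 4^4 + 4 = 260; next = 259
base 4: 259 = 4^4 + 3; at 5: 5^5 + 3 = 3128; next = 3127

2868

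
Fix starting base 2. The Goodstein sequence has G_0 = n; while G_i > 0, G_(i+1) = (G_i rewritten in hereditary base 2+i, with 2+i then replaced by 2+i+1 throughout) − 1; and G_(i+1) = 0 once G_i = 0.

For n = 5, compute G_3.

G_0=5  [base 2] 2^2 + 1  →[2↦3]→  3^3 + 1 = 28  −1 ⇒ G_1=27
G_1=27  [base 3] 3^3  →[3↦4]→  4^4 = 256  −1 ⇒ G_2=255
G_2=255  [base 4] 3·4^3 + 3·4^2 + 3·4 + 3  →[4↦5]→  3·5^3 + 3·5^2 + 3·5 + 3 = 468  −1 ⇒ G_3=467
G_3=467  [base 5] 3·5^3 + 3·5^2 + 3·5 + 2  →[5↦6]→  3·6^3 + 3·6^2 + 3·6 + 2 = 776  −1 ⇒ G_4=775

467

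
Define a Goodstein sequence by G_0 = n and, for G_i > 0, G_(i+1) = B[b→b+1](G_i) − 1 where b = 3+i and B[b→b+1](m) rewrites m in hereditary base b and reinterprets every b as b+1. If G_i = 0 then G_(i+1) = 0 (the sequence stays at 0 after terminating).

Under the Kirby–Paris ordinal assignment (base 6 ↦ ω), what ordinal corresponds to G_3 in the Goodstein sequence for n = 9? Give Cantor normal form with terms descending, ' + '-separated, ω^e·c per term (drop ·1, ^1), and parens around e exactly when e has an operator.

G_0 = 9. HB_3(9) = 3^2. Bump = 16. G_1 = 15.
G_1 = 15. HB_4(15) = 3·4 + 3. Bump = 18. G_2 = 17.
G_2 = 17. HB_5(17) = 3·5 + 2. Bump = 20. G_3 = 19.

ω·3 + 1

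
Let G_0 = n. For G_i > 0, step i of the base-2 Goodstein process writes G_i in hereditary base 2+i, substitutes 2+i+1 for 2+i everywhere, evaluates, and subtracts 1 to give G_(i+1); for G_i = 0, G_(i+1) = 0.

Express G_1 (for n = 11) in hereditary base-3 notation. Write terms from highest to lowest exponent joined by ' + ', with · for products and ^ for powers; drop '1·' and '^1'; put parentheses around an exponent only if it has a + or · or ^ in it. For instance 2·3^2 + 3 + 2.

[0] 11 ≡ 2^(2 + 1) + 2 + 1 (base 2). Lift 3: 85. −1: 84.
[1] 84 ≡ 3^(3 + 1) + 3 (base 3). Lift 4: 1028. −1: 1027.

3^(3 + 1) + 3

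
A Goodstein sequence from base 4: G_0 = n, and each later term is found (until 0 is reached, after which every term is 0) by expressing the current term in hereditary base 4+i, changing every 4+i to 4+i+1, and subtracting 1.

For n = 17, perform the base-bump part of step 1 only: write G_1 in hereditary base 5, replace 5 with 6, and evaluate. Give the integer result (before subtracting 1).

G_0 = 17. HB_4(17) = 4^2 + 1. Bump = 26. G_1 = 25.
G_1 = 25. HB_5(25) = 5^2. Bump = 36. G_2 = 35.

36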